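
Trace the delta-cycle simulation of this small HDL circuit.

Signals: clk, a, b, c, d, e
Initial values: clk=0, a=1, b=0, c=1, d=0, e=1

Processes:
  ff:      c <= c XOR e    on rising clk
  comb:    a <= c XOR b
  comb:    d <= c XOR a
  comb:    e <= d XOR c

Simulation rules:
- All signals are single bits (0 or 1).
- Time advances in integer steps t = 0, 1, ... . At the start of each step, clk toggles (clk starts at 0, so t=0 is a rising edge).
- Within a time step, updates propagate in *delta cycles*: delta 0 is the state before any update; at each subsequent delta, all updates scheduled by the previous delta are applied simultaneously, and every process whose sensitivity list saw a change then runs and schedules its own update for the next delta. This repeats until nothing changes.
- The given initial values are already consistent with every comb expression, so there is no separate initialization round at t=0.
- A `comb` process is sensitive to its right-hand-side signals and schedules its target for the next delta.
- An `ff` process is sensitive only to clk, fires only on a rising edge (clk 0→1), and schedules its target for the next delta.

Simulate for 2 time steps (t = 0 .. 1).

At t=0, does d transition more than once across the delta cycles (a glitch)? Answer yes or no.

t0.Δ0 e=1 c=1 a=1 d=0 b=0 clk=0
t0.Δ1 e=1 c=1 a=1 d=0 b=0 clk=1
t0.Δ2 e=1 c=0 a=1 d=0 b=0 clk=1
t0.Δ3 e=0 c=0 a=0 d=1 b=0 clk=1
t0.Δ4 e=1 c=0 a=0 d=0 b=0 clk=1
t0.Δ5 e=0 c=0 a=0 d=0 b=0 clk=1
t1.Δ0 e=0 c=0 a=0 d=0 b=0 clk=1
t1.Δ1 e=0 c=0 a=0 d=0 b=0 clk=0

yes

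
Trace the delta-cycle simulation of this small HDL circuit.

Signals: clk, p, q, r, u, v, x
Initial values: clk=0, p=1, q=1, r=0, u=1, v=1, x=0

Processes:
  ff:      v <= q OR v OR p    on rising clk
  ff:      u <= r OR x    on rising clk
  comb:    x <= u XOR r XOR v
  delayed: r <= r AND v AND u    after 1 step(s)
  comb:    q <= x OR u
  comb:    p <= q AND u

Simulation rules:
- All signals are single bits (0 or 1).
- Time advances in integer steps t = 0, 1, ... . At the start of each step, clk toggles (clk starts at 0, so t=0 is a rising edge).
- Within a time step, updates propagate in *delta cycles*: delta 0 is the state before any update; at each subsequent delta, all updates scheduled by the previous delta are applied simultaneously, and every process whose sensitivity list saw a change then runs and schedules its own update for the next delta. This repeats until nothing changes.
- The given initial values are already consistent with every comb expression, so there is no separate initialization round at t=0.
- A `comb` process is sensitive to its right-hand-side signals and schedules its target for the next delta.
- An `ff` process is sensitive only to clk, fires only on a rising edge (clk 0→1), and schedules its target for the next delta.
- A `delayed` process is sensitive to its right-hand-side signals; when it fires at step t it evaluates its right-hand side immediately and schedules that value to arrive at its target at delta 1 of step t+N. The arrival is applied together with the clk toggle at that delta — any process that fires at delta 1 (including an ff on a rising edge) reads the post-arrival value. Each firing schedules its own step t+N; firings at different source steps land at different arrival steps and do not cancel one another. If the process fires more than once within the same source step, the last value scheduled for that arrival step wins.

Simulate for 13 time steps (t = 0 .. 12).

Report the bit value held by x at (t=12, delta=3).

1

[bits: p,q,u,clk,r,x,v]
t=0: Δ0=1110001 Δ1=1111001 Δ2=1101001 Δ3=0001011 Δ4=0101011 | 4Δ
t=1: Δ0=0101011 Δ1=0100011 | 1Δ
t=2: Δ0=0100011 Δ1=0101011 Δ2=0111011 Δ3=1111001 | 3Δ
t=3: Δ0=1111001 Δ1=1110001 | 1Δ
t=4: Δ0=1110001 Δ1=1111001 Δ2=1101001 Δ3=0001011 Δ4=0101011 | 4Δ
t=5: Δ0=0101011 Δ1=0100011 | 1Δ
t=6: Δ0=0100011 Δ1=0101011 Δ2=0111011 Δ3=1111001 | 3Δ
t=7: Δ0=1111001 Δ1=1110001 | 1Δ
t=8: Δ0=1110001 Δ1=1111001 Δ2=1101001 Δ3=0001011 Δ4=0101011 | 4Δ
t=9: Δ0=0101011 Δ1=0100011 | 1Δ
t=10: Δ0=0100011 Δ1=0101011 Δ2=0111011 Δ3=1111001 | 3Δ
t=11: Δ0=1111001 Δ1=1110001 | 1Δ
t=12: Δ0=1110001 Δ1=1111001 Δ2=1101001 Δ3=0001011 Δ4=0101011 | 4Δ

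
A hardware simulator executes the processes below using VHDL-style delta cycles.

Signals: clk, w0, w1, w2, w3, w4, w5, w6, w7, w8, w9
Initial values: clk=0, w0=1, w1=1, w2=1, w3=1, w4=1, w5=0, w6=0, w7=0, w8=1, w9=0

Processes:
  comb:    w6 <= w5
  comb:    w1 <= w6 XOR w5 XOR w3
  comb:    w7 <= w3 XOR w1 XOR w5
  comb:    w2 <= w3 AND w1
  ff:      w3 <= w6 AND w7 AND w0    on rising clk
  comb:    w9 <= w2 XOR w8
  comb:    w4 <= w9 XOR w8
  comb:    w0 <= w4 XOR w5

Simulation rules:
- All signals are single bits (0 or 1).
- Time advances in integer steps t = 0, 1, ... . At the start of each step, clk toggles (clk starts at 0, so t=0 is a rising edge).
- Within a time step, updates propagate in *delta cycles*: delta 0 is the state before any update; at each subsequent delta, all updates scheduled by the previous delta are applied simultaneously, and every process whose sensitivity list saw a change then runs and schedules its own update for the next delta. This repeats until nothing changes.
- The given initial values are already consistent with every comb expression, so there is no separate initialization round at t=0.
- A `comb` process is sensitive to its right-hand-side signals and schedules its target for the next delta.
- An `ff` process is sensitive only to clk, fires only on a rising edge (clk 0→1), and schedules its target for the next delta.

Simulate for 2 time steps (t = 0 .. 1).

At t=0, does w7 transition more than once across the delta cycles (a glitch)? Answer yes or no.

t=0 Δ0: w9=0 w8=1 w7=0 w2=1 clk=0 w3=1 w4=1 w0=1 w5=0 w1=1 w6=0
  Δ1: clk:0→1
  Δ2: w3:1→0
  Δ3: w7:0→1, w2:1→0, w1:1→0
  Δ4: w9:0→1, w7:1→0
  Δ5: w4:1→0
  Δ6: w0:1→0
  (6Δ to stable)
t=1 Δ0: w9=1 w8=1 w7=0 w2=0 clk=1 w3=0 w4=0 w0=0 w5=0 w1=0 w6=0
  Δ1: clk:1→0
  (1Δ to stable)

yes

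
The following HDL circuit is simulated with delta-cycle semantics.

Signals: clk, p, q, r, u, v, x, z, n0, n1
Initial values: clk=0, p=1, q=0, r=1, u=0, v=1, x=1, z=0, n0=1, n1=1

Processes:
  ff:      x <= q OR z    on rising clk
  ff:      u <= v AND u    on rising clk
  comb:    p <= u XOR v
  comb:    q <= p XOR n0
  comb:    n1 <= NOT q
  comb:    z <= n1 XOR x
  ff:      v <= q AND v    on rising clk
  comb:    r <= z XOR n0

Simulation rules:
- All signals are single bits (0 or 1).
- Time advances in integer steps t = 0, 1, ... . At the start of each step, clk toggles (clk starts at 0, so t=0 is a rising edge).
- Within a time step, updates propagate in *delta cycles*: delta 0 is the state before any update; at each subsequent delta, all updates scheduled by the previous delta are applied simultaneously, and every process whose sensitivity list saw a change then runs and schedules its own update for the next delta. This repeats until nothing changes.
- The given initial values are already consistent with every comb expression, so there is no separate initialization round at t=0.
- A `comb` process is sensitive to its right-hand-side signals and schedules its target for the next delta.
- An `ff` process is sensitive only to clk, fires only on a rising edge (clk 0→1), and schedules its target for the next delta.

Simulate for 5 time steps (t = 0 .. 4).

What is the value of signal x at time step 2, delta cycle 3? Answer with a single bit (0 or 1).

1

t=0 Δ0: z=0 p=1 r=1 q=0 n1=1 u=0 n0=1 v=1 x=1 clk=0
  Δ1: clk:0→1
  Δ2: v:1→0, x:1→0
  Δ3: z:0→1, p:1→0
  Δ4: r:1→0, q:0→1
  Δ5: n1:1→0
  Δ6: z:1→0
  Δ7: r:0→1
  (7Δ to stable)
t=1 Δ0: z=0 p=0 r=1 q=1 n1=0 u=0 n0=1 v=0 x=0 clk=1
  Δ1: clk:1→0
  (1Δ to stable)
t=2 Δ0: z=0 p=0 r=1 q=1 n1=0 u=0 n0=1 v=0 x=0 clk=0
  Δ1: clk:0→1
  Δ2: x:0→1
  Δ3: z:0→1
  Δ4: r:1→0
  (4Δ to stable)
t=3 Δ0: z=1 p=0 r=0 q=1 n1=0 u=0 n0=1 v=0 x=1 clk=1
  Δ1: clk:1→0
  (1Δ to stable)
t=4 Δ0: z=1 p=0 r=0 q=1 n1=0 u=0 n0=1 v=0 x=1 clk=0
  Δ1: clk:0→1
  (1Δ to stable)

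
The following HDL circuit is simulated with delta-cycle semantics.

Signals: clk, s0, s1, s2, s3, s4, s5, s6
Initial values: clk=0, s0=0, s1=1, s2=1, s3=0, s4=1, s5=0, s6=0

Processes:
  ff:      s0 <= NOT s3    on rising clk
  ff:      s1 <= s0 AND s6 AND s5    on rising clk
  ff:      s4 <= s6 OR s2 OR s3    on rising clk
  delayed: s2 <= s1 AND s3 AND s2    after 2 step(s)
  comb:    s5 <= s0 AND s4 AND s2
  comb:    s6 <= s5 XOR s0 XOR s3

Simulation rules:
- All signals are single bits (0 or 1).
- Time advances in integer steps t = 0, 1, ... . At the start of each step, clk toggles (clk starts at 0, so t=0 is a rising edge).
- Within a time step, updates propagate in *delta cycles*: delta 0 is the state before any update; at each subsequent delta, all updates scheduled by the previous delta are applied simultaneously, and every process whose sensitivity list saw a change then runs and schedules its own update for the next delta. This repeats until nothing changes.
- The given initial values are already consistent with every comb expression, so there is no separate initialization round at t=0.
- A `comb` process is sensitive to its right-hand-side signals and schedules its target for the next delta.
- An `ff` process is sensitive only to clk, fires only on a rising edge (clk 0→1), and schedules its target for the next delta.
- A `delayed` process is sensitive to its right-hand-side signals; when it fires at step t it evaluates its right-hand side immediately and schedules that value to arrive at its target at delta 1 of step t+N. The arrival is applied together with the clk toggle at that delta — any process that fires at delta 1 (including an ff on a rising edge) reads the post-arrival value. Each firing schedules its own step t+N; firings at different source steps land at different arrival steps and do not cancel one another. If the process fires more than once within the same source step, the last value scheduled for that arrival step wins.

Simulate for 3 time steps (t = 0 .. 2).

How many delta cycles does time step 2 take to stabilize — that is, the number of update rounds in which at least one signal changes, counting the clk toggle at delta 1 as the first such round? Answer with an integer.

3

t0.Δ0 s2=1 s6=0 s1=1 s0=0 s3=0 s5=0 s4=1 clk=0
t0.Δ1 s2=1 s6=0 s1=1 s0=0 s3=0 s5=0 s4=1 clk=1
t0.Δ2 s2=1 s6=0 s1=0 s0=1 s3=0 s5=0 s4=1 clk=1
t0.Δ3 s2=1 s6=1 s1=0 s0=1 s3=0 s5=1 s4=1 clk=1
t0.Δ4 s2=1 s6=0 s1=0 s0=1 s3=0 s5=1 s4=1 clk=1
t1.Δ0 s2=1 s6=0 s1=0 s0=1 s3=0 s5=1 s4=1 clk=1
t1.Δ1 s2=1 s6=0 s1=0 s0=1 s3=0 s5=1 s4=1 clk=0
t2.Δ0 s2=1 s6=0 s1=0 s0=1 s3=0 s5=1 s4=1 clk=0
t2.Δ1 s2=0 s6=0 s1=0 s0=1 s3=0 s5=1 s4=1 clk=1
t2.Δ2 s2=0 s6=0 s1=0 s0=1 s3=0 s5=0 s4=0 clk=1
t2.Δ3 s2=0 s6=1 s1=0 s0=1 s3=0 s5=0 s4=0 clk=1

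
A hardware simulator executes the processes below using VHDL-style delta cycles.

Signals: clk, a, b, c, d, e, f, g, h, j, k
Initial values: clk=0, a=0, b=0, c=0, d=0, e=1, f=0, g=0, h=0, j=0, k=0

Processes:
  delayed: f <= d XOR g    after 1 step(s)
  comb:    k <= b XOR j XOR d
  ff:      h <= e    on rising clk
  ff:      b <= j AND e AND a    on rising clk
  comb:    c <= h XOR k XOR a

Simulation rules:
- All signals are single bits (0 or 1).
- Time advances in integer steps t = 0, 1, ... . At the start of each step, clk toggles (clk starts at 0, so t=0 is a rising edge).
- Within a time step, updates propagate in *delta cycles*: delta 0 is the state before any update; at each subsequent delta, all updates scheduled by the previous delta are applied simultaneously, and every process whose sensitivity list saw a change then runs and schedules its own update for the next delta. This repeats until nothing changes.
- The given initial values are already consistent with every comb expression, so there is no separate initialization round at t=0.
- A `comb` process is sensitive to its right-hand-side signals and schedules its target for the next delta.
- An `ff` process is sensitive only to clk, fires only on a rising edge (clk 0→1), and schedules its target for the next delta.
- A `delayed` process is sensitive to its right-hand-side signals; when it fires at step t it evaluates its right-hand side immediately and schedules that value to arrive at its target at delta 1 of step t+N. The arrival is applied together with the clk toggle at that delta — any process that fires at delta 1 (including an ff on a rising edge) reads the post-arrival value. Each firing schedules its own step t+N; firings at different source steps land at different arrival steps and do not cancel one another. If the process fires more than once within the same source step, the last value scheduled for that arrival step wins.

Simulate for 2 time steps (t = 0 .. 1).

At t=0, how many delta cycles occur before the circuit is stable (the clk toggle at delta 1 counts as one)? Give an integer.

[bits: a,c,b,clk,e,k,g,d,j,f,h]
t=0: Δ0=00001000000 Δ1=00011000000 Δ2=00011000001 Δ3=01011000001 | 3Δ
t=1: Δ0=01011000001 Δ1=01001000001 | 1Δ

3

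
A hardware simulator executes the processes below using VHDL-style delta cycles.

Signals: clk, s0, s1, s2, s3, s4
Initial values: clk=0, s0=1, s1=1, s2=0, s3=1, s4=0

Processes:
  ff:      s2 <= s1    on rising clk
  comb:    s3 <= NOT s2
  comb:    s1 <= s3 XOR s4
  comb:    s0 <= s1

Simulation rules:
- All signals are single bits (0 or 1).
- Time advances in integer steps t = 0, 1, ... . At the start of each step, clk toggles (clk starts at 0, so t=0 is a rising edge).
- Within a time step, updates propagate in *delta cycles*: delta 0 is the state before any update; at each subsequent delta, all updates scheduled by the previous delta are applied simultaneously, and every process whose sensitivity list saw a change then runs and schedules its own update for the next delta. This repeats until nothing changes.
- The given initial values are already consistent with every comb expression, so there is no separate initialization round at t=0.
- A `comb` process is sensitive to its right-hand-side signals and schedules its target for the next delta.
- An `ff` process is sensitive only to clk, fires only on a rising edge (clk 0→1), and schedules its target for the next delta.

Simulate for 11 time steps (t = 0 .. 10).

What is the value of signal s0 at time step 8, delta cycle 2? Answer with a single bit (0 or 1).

t0.Δ0 s0=1 s1=1 clk=0 s4=0 s2=0 s3=1
t0.Δ1 s0=1 s1=1 clk=1 s4=0 s2=0 s3=1
t0.Δ2 s0=1 s1=1 clk=1 s4=0 s2=1 s3=1
t0.Δ3 s0=1 s1=1 clk=1 s4=0 s2=1 s3=0
t0.Δ4 s0=1 s1=0 clk=1 s4=0 s2=1 s3=0
t0.Δ5 s0=0 s1=0 clk=1 s4=0 s2=1 s3=0
t1.Δ0 s0=0 s1=0 clk=1 s4=0 s2=1 s3=0
t1.Δ1 s0=0 s1=0 clk=0 s4=0 s2=1 s3=0
t2.Δ0 s0=0 s1=0 clk=0 s4=0 s2=1 s3=0
t2.Δ1 s0=0 s1=0 clk=1 s4=0 s2=1 s3=0
t2.Δ2 s0=0 s1=0 clk=1 s4=0 s2=0 s3=0
t2.Δ3 s0=0 s1=0 clk=1 s4=0 s2=0 s3=1
t2.Δ4 s0=0 s1=1 clk=1 s4=0 s2=0 s3=1
t2.Δ5 s0=1 s1=1 clk=1 s4=0 s2=0 s3=1
t3.Δ0 s0=1 s1=1 clk=1 s4=0 s2=0 s3=1
t3.Δ1 s0=1 s1=1 clk=0 s4=0 s2=0 s3=1
t4.Δ0 s0=1 s1=1 clk=0 s4=0 s2=0 s3=1
t4.Δ1 s0=1 s1=1 clk=1 s4=0 s2=0 s3=1
t4.Δ2 s0=1 s1=1 clk=1 s4=0 s2=1 s3=1
t4.Δ3 s0=1 s1=1 clk=1 s4=0 s2=1 s3=0
t4.Δ4 s0=1 s1=0 clk=1 s4=0 s2=1 s3=0
t4.Δ5 s0=0 s1=0 clk=1 s4=0 s2=1 s3=0
t5.Δ0 s0=0 s1=0 clk=1 s4=0 s2=1 s3=0
t5.Δ1 s0=0 s1=0 clk=0 s4=0 s2=1 s3=0
t6.Δ0 s0=0 s1=0 clk=0 s4=0 s2=1 s3=0
t6.Δ1 s0=0 s1=0 clk=1 s4=0 s2=1 s3=0
t6.Δ2 s0=0 s1=0 clk=1 s4=0 s2=0 s3=0
t6.Δ3 s0=0 s1=0 clk=1 s4=0 s2=0 s3=1
t6.Δ4 s0=0 s1=1 clk=1 s4=0 s2=0 s3=1
t6.Δ5 s0=1 s1=1 clk=1 s4=0 s2=0 s3=1
t7.Δ0 s0=1 s1=1 clk=1 s4=0 s2=0 s3=1
t7.Δ1 s0=1 s1=1 clk=0 s4=0 s2=0 s3=1
t8.Δ0 s0=1 s1=1 clk=0 s4=0 s2=0 s3=1
t8.Δ1 s0=1 s1=1 clk=1 s4=0 s2=0 s3=1
t8.Δ2 s0=1 s1=1 clk=1 s4=0 s2=1 s3=1
t8.Δ3 s0=1 s1=1 clk=1 s4=0 s2=1 s3=0
t8.Δ4 s0=1 s1=0 clk=1 s4=0 s2=1 s3=0
t8.Δ5 s0=0 s1=0 clk=1 s4=0 s2=1 s3=0
t9.Δ0 s0=0 s1=0 clk=1 s4=0 s2=1 s3=0
t9.Δ1 s0=0 s1=0 clk=0 s4=0 s2=1 s3=0
t10.Δ0 s0=0 s1=0 clk=0 s4=0 s2=1 s3=0
t10.Δ1 s0=0 s1=0 clk=1 s4=0 s2=1 s3=0
t10.Δ2 s0=0 s1=0 clk=1 s4=0 s2=0 s3=0
t10.Δ3 s0=0 s1=0 clk=1 s4=0 s2=0 s3=1
t10.Δ4 s0=0 s1=1 clk=1 s4=0 s2=0 s3=1
t10.Δ5 s0=1 s1=1 clk=1 s4=0 s2=0 s3=1

1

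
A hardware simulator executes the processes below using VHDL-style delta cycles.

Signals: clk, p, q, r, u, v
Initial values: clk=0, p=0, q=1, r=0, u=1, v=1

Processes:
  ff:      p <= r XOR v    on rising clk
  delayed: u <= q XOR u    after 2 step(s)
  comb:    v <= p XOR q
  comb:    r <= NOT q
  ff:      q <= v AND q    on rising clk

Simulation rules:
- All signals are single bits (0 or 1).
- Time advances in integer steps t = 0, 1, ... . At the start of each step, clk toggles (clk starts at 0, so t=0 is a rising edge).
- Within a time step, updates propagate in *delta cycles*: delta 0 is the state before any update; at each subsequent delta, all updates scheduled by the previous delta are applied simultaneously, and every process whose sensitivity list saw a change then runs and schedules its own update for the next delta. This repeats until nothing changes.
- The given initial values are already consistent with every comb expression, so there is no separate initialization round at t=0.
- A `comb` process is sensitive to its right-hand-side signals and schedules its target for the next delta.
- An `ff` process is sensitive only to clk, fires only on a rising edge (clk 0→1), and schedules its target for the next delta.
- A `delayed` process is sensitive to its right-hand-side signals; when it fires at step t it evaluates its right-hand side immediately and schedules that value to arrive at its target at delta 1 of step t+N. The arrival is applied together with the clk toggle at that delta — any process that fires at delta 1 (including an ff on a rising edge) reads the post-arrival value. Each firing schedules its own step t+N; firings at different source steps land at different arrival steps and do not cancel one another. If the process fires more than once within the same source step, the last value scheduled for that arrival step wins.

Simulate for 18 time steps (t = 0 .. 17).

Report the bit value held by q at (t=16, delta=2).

0

t0.Δ0 clk=0 u=1 r=0 v=1 p=0 q=1
t0.Δ1 clk=1 u=1 r=0 v=1 p=0 q=1
t0.Δ2 clk=1 u=1 r=0 v=1 p=1 q=1
t0.Δ3 clk=1 u=1 r=0 v=0 p=1 q=1
t1.Δ0 clk=1 u=1 r=0 v=0 p=1 q=1
t1.Δ1 clk=0 u=1 r=0 v=0 p=1 q=1
t2.Δ0 clk=0 u=1 r=0 v=0 p=1 q=1
t2.Δ1 clk=1 u=1 r=0 v=0 p=1 q=1
t2.Δ2 clk=1 u=1 r=0 v=0 p=0 q=0
t2.Δ3 clk=1 u=1 r=1 v=0 p=0 q=0
t3.Δ0 clk=1 u=1 r=1 v=0 p=0 q=0
t3.Δ1 clk=0 u=1 r=1 v=0 p=0 q=0
t4.Δ0 clk=0 u=1 r=1 v=0 p=0 q=0
t4.Δ1 clk=1 u=1 r=1 v=0 p=0 q=0
t4.Δ2 clk=1 u=1 r=1 v=0 p=1 q=0
t4.Δ3 clk=1 u=1 r=1 v=1 p=1 q=0
t5.Δ0 clk=1 u=1 r=1 v=1 p=1 q=0
t5.Δ1 clk=0 u=1 r=1 v=1 p=1 q=0
t6.Δ0 clk=0 u=1 r=1 v=1 p=1 q=0
t6.Δ1 clk=1 u=1 r=1 v=1 p=1 q=0
t6.Δ2 clk=1 u=1 r=1 v=1 p=0 q=0
t6.Δ3 clk=1 u=1 r=1 v=0 p=0 q=0
t7.Δ0 clk=1 u=1 r=1 v=0 p=0 q=0
t7.Δ1 clk=0 u=1 r=1 v=0 p=0 q=0
t8.Δ0 clk=0 u=1 r=1 v=0 p=0 q=0
t8.Δ1 clk=1 u=1 r=1 v=0 p=0 q=0
t8.Δ2 clk=1 u=1 r=1 v=0 p=1 q=0
t8.Δ3 clk=1 u=1 r=1 v=1 p=1 q=0
t9.Δ0 clk=1 u=1 r=1 v=1 p=1 q=0
t9.Δ1 clk=0 u=1 r=1 v=1 p=1 q=0
t10.Δ0 clk=0 u=1 r=1 v=1 p=1 q=0
t10.Δ1 clk=1 u=1 r=1 v=1 p=1 q=0
t10.Δ2 clk=1 u=1 r=1 v=1 p=0 q=0
t10.Δ3 clk=1 u=1 r=1 v=0 p=0 q=0
t11.Δ0 clk=1 u=1 r=1 v=0 p=0 q=0
t11.Δ1 clk=0 u=1 r=1 v=0 p=0 q=0
t12.Δ0 clk=0 u=1 r=1 v=0 p=0 q=0
t12.Δ1 clk=1 u=1 r=1 v=0 p=0 q=0
t12.Δ2 clk=1 u=1 r=1 v=0 p=1 q=0
t12.Δ3 clk=1 u=1 r=1 v=1 p=1 q=0
t13.Δ0 clk=1 u=1 r=1 v=1 p=1 q=0
t13.Δ1 clk=0 u=1 r=1 v=1 p=1 q=0
t14.Δ0 clk=0 u=1 r=1 v=1 p=1 q=0
t14.Δ1 clk=1 u=1 r=1 v=1 p=1 q=0
t14.Δ2 clk=1 u=1 r=1 v=1 p=0 q=0
t14.Δ3 clk=1 u=1 r=1 v=0 p=0 q=0
t15.Δ0 clk=1 u=1 r=1 v=0 p=0 q=0
t15.Δ1 clk=0 u=1 r=1 v=0 p=0 q=0
t16.Δ0 clk=0 u=1 r=1 v=0 p=0 q=0
t16.Δ1 clk=1 u=1 r=1 v=0 p=0 q=0
t16.Δ2 clk=1 u=1 r=1 v=0 p=1 q=0
t16.Δ3 clk=1 u=1 r=1 v=1 p=1 q=0
t17.Δ0 clk=1 u=1 r=1 v=1 p=1 q=0
t17.Δ1 clk=0 u=1 r=1 v=1 p=1 q=0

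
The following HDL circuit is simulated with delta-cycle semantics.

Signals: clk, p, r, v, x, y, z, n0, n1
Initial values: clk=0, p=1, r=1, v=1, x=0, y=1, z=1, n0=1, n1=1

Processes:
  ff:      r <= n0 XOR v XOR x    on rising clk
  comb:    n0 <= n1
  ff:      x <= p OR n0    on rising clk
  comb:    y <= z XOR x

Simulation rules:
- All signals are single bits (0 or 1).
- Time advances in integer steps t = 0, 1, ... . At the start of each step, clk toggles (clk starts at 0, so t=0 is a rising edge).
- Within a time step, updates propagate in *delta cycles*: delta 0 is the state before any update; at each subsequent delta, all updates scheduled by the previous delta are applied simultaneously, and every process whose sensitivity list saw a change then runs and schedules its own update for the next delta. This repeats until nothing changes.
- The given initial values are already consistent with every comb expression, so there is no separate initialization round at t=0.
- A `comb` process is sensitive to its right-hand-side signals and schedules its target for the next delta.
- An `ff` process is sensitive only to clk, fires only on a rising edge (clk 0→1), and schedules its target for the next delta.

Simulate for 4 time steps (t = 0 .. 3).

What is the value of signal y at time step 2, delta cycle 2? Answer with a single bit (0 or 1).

[bits: x,z,n1,n0,p,r,y,clk,v]
t=0: Δ0=011111101 Δ1=011111111 Δ2=111110111 Δ3=111110011 | 3Δ
t=1: Δ0=111110011 Δ1=111110001 | 1Δ
t=2: Δ0=111110001 Δ1=111110011 Δ2=111111011 | 2Δ
t=3: Δ0=111111011 Δ1=111111001 | 1Δ

0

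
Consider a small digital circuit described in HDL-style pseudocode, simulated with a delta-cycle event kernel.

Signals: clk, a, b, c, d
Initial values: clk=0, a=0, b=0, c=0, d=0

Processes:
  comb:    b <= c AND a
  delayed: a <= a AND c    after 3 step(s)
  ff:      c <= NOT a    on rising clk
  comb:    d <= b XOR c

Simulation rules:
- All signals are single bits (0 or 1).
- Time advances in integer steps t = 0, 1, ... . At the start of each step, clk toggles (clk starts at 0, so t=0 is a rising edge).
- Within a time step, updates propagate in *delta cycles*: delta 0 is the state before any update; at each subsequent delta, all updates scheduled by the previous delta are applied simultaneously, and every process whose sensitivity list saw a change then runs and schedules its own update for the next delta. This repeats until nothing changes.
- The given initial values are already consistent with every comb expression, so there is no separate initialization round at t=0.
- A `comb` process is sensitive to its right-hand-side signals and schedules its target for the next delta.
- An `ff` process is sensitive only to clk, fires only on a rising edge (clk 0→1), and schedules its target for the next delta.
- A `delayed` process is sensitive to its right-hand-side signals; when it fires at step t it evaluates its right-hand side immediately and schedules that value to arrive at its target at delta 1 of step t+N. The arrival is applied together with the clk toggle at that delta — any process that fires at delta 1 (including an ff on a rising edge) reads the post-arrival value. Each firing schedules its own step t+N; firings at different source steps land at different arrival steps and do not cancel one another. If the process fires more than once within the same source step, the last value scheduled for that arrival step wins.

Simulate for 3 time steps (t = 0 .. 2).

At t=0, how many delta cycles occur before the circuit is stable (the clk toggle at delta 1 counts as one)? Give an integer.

3

t=0 Δ0: clk=0 d=0 c=0 a=0 b=0
  Δ1: clk:0→1
  Δ2: c:0→1
  Δ3: d:0→1
  (3Δ to stable)
t=1 Δ0: clk=1 d=1 c=1 a=0 b=0
  Δ1: clk:1→0
  (1Δ to stable)
t=2 Δ0: clk=0 d=1 c=1 a=0 b=0
  Δ1: clk:0→1
  (1Δ to stable)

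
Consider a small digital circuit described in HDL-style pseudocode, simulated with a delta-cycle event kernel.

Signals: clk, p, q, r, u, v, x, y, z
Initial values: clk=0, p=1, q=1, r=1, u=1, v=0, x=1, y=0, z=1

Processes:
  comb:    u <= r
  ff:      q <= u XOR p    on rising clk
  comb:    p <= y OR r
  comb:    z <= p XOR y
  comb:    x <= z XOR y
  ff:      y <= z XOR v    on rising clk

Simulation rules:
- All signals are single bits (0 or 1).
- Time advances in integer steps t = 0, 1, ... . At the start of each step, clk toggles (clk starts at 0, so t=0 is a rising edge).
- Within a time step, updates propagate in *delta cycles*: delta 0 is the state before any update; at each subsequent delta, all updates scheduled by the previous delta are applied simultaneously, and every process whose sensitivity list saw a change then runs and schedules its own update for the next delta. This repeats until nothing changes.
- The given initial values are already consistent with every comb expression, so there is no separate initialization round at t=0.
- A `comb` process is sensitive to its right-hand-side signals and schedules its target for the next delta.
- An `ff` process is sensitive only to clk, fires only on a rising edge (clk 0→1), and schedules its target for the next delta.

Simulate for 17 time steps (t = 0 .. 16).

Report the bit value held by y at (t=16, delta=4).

1

t=0 Δ0: r=1 u=1 z=1 q=1 clk=0 v=0 x=1 p=1 y=0
  Δ1: clk:0→1
  Δ2: q:1→0, y:0→1
  Δ3: z:1→0, x:1→0
  Δ4: x:0→1
  (4Δ to stable)
t=1 Δ0: r=1 u=1 z=0 q=0 clk=1 v=0 x=1 p=1 y=1
  Δ1: clk:1→0
  (1Δ to stable)
t=2 Δ0: r=1 u=1 z=0 q=0 clk=0 v=0 x=1 p=1 y=1
  Δ1: clk:0→1
  Δ2: y:1→0
  Δ3: z:0→1, x:1→0
  Δ4: x:0→1
  (4Δ to stable)
t=3 Δ0: r=1 u=1 z=1 q=0 clk=1 v=0 x=1 p=1 y=0
  Δ1: clk:1→0
  (1Δ to stable)
t=4 Δ0: r=1 u=1 z=1 q=0 clk=0 v=0 x=1 p=1 y=0
  Δ1: clk:0→1
  Δ2: y:0→1
  Δ3: z:1→0, x:1→0
  Δ4: x:0→1
  (4Δ to stable)
t=5 Δ0: r=1 u=1 z=0 q=0 clk=1 v=0 x=1 p=1 y=1
  Δ1: clk:1→0
  (1Δ to stable)
t=6 Δ0: r=1 u=1 z=0 q=0 clk=0 v=0 x=1 p=1 y=1
  Δ1: clk:0→1
  Δ2: y:1→0
  Δ3: z:0→1, x:1→0
  Δ4: x:0→1
  (4Δ to stable)
t=7 Δ0: r=1 u=1 z=1 q=0 clk=1 v=0 x=1 p=1 y=0
  Δ1: clk:1→0
  (1Δ to stable)
t=8 Δ0: r=1 u=1 z=1 q=0 clk=0 v=0 x=1 p=1 y=0
  Δ1: clk:0→1
  Δ2: y:0→1
  Δ3: z:1→0, x:1→0
  Δ4: x:0→1
  (4Δ to stable)
t=9 Δ0: r=1 u=1 z=0 q=0 clk=1 v=0 x=1 p=1 y=1
  Δ1: clk:1→0
  (1Δ to stable)
t=10 Δ0: r=1 u=1 z=0 q=0 clk=0 v=0 x=1 p=1 y=1
  Δ1: clk:0→1
  Δ2: y:1→0
  Δ3: z:0→1, x:1→0
  Δ4: x:0→1
  (4Δ to stable)
t=11 Δ0: r=1 u=1 z=1 q=0 clk=1 v=0 x=1 p=1 y=0
  Δ1: clk:1→0
  (1Δ to stable)
t=12 Δ0: r=1 u=1 z=1 q=0 clk=0 v=0 x=1 p=1 y=0
  Δ1: clk:0→1
  Δ2: y:0→1
  Δ3: z:1→0, x:1→0
  Δ4: x:0→1
  (4Δ to stable)
t=13 Δ0: r=1 u=1 z=0 q=0 clk=1 v=0 x=1 p=1 y=1
  Δ1: clk:1→0
  (1Δ to stable)
t=14 Δ0: r=1 u=1 z=0 q=0 clk=0 v=0 x=1 p=1 y=1
  Δ1: clk:0→1
  Δ2: y:1→0
  Δ3: z:0→1, x:1→0
  Δ4: x:0→1
  (4Δ to stable)
t=15 Δ0: r=1 u=1 z=1 q=0 clk=1 v=0 x=1 p=1 y=0
  Δ1: clk:1→0
  (1Δ to stable)
t=16 Δ0: r=1 u=1 z=1 q=0 clk=0 v=0 x=1 p=1 y=0
  Δ1: clk:0→1
  Δ2: y:0→1
  Δ3: z:1→0, x:1→0
  Δ4: x:0→1
  (4Δ to stable)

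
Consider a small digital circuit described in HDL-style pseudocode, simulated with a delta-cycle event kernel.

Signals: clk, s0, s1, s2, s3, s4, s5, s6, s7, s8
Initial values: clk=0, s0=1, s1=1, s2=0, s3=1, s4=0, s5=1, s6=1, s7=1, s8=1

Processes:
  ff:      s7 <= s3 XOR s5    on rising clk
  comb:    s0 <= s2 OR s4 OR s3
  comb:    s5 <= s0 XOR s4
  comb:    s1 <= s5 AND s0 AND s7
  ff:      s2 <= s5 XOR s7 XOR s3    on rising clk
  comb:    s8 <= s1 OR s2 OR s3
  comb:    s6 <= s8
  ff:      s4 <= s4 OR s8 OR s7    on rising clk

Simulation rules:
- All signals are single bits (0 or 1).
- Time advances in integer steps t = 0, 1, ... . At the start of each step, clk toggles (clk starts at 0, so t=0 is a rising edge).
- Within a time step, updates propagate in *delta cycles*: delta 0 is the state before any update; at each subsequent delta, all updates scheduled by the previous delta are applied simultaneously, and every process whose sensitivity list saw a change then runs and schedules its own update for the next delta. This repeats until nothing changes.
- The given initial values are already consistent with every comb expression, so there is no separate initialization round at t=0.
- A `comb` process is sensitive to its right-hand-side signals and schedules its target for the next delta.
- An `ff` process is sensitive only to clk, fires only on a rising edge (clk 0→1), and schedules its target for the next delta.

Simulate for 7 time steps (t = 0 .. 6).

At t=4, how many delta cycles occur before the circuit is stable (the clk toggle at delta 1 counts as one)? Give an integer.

2

t=0 Δ0: s5=1 s1=1 s2=0 s6=1 s3=1 s7=1 s4=0 clk=0 s8=1 s0=1
  Δ1: clk:0→1
  Δ2: s2:0→1, s7:1→0, s4:0→1
  Δ3: s5:1→0, s1:1→0
  (3Δ to stable)
t=1 Δ0: s5=0 s1=0 s2=1 s6=1 s3=1 s7=0 s4=1 clk=1 s8=1 s0=1
  Δ1: clk:1→0
  (1Δ to stable)
t=2 Δ0: s5=0 s1=0 s2=1 s6=1 s3=1 s7=0 s4=1 clk=0 s8=1 s0=1
  Δ1: clk:0→1
  Δ2: s7:0→1
  (2Δ to stable)
t=3 Δ0: s5=0 s1=0 s2=1 s6=1 s3=1 s7=1 s4=1 clk=1 s8=1 s0=1
  Δ1: clk:1→0
  (1Δ to stable)
t=4 Δ0: s5=0 s1=0 s2=1 s6=1 s3=1 s7=1 s4=1 clk=0 s8=1 s0=1
  Δ1: clk:0→1
  Δ2: s2:1→0
  (2Δ to stable)
t=5 Δ0: s5=0 s1=0 s2=0 s6=1 s3=1 s7=1 s4=1 clk=1 s8=1 s0=1
  Δ1: clk:1→0
  (1Δ to stable)
t=6 Δ0: s5=0 s1=0 s2=0 s6=1 s3=1 s7=1 s4=1 clk=0 s8=1 s0=1
  Δ1: clk:0→1
  (1Δ to stable)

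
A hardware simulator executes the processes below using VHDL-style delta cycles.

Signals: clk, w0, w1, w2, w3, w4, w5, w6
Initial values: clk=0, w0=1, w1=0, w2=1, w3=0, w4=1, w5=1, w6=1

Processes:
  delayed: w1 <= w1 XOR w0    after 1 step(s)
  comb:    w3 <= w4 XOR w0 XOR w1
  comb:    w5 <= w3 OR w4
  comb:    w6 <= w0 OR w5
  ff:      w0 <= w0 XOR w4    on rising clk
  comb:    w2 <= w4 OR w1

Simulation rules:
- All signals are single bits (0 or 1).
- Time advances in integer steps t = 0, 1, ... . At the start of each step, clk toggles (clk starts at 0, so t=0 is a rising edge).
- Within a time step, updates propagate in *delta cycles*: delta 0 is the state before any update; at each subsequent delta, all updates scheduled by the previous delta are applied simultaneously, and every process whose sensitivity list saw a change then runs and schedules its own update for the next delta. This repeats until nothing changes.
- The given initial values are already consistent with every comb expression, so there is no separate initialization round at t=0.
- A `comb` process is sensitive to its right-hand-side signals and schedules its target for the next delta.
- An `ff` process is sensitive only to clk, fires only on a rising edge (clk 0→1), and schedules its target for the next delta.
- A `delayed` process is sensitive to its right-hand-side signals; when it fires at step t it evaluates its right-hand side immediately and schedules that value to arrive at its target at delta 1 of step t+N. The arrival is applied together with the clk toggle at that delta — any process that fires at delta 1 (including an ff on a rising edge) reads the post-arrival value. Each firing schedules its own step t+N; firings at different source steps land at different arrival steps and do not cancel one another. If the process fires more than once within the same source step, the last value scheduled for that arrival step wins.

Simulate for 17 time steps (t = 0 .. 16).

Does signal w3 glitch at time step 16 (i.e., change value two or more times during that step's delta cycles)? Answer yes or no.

yes

[bits: w3,w6,w4,clk,w1,w2,w5,w0]
t=0: Δ0=01100111 Δ1=01110111 Δ2=01110110 Δ3=11110110 | 3Δ
t=1: Δ0=11110110 Δ1=11100110 | 1Δ
t=2: Δ0=11100110 Δ1=11110110 Δ2=11110111 Δ3=01110111 | 3Δ
t=3: Δ0=01110111 Δ1=01101111 Δ2=11101111 | 2Δ
t=4: Δ0=11101111 Δ1=11110111 Δ2=01110110 Δ3=11110110 | 3Δ
t=5: Δ0=11110110 Δ1=11100110 | 1Δ
t=6: Δ0=11100110 Δ1=11110110 Δ2=11110111 Δ3=01110111 | 3Δ
t=7: Δ0=01110111 Δ1=01101111 Δ2=11101111 | 2Δ
t=8: Δ0=11101111 Δ1=11110111 Δ2=01110110 Δ3=11110110 | 3Δ
t=9: Δ0=11110110 Δ1=11100110 | 1Δ
t=10: Δ0=11100110 Δ1=11110110 Δ2=11110111 Δ3=01110111 | 3Δ
t=11: Δ0=01110111 Δ1=01101111 Δ2=11101111 | 2Δ
t=12: Δ0=11101111 Δ1=11110111 Δ2=01110110 Δ3=11110110 | 3Δ
t=13: Δ0=11110110 Δ1=11100110 | 1Δ
t=14: Δ0=11100110 Δ1=11110110 Δ2=11110111 Δ3=01110111 | 3Δ
t=15: Δ0=01110111 Δ1=01101111 Δ2=11101111 | 2Δ
t=16: Δ0=11101111 Δ1=11110111 Δ2=01110110 Δ3=11110110 | 3Δ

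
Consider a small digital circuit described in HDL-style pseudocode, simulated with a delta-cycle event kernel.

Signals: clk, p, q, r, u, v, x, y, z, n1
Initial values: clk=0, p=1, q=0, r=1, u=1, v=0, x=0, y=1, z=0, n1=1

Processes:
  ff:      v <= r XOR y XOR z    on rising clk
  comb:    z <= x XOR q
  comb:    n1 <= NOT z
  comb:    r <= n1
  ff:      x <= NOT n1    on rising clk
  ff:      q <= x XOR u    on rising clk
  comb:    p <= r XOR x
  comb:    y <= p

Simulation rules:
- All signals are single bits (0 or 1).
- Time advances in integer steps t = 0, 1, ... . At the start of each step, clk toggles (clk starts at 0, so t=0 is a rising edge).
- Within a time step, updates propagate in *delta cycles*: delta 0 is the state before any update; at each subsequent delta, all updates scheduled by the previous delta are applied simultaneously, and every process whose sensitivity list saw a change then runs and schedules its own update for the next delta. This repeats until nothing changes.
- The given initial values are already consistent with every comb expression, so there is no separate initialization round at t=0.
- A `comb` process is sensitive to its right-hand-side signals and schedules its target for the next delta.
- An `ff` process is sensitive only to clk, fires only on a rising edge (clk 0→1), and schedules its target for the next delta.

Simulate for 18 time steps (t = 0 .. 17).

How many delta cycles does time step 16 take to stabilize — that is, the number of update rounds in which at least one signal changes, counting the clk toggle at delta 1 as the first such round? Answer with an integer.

t0.Δ0 q=0 v=0 clk=0 u=1 y=1 p=1 r=1 x=0 z=0 n1=1
t0.Δ1 q=0 v=0 clk=1 u=1 y=1 p=1 r=1 x=0 z=0 n1=1
t0.Δ2 q=1 v=0 clk=1 u=1 y=1 p=1 r=1 x=0 z=0 n1=1
t0.Δ3 q=1 v=0 clk=1 u=1 y=1 p=1 r=1 x=0 z=1 n1=1
t0.Δ4 q=1 v=0 clk=1 u=1 y=1 p=1 r=1 x=0 z=1 n1=0
t0.Δ5 q=1 v=0 clk=1 u=1 y=1 p=1 r=0 x=0 z=1 n1=0
t0.Δ6 q=1 v=0 clk=1 u=1 y=1 p=0 r=0 x=0 z=1 n1=0
t0.Δ7 q=1 v=0 clk=1 u=1 y=0 p=0 r=0 x=0 z=1 n1=0
t1.Δ0 q=1 v=0 clk=1 u=1 y=0 p=0 r=0 x=0 z=1 n1=0
t1.Δ1 q=1 v=0 clk=0 u=1 y=0 p=0 r=0 x=0 z=1 n1=0
t2.Δ0 q=1 v=0 clk=0 u=1 y=0 p=0 r=0 x=0 z=1 n1=0
t2.Δ1 q=1 v=0 clk=1 u=1 y=0 p=0 r=0 x=0 z=1 n1=0
t2.Δ2 q=1 v=1 clk=1 u=1 y=0 p=0 r=0 x=1 z=1 n1=0
t2.Δ3 q=1 v=1 clk=1 u=1 y=0 p=1 r=0 x=1 z=0 n1=0
t2.Δ4 q=1 v=1 clk=1 u=1 y=1 p=1 r=0 x=1 z=0 n1=1
t2.Δ5 q=1 v=1 clk=1 u=1 y=1 p=1 r=1 x=1 z=0 n1=1
t2.Δ6 q=1 v=1 clk=1 u=1 y=1 p=0 r=1 x=1 z=0 n1=1
t2.Δ7 q=1 v=1 clk=1 u=1 y=0 p=0 r=1 x=1 z=0 n1=1
t3.Δ0 q=1 v=1 clk=1 u=1 y=0 p=0 r=1 x=1 z=0 n1=1
t3.Δ1 q=1 v=1 clk=0 u=1 y=0 p=0 r=1 x=1 z=0 n1=1
t4.Δ0 q=1 v=1 clk=0 u=1 y=0 p=0 r=1 x=1 z=0 n1=1
t4.Δ1 q=1 v=1 clk=1 u=1 y=0 p=0 r=1 x=1 z=0 n1=1
t4.Δ2 q=0 v=1 clk=1 u=1 y=0 p=0 r=1 x=0 z=0 n1=1
t4.Δ3 q=0 v=1 clk=1 u=1 y=0 p=1 r=1 x=0 z=0 n1=1
t4.Δ4 q=0 v=1 clk=1 u=1 y=1 p=1 r=1 x=0 z=0 n1=1
t5.Δ0 q=0 v=1 clk=1 u=1 y=1 p=1 r=1 x=0 z=0 n1=1
t5.Δ1 q=0 v=1 clk=0 u=1 y=1 p=1 r=1 x=0 z=0 n1=1
t6.Δ0 q=0 v=1 clk=0 u=1 y=1 p=1 r=1 x=0 z=0 n1=1
t6.Δ1 q=0 v=1 clk=1 u=1 y=1 p=1 r=1 x=0 z=0 n1=1
t6.Δ2 q=1 v=0 clk=1 u=1 y=1 p=1 r=1 x=0 z=0 n1=1
t6.Δ3 q=1 v=0 clk=1 u=1 y=1 p=1 r=1 x=0 z=1 n1=1
t6.Δ4 q=1 v=0 clk=1 u=1 y=1 p=1 r=1 x=0 z=1 n1=0
t6.Δ5 q=1 v=0 clk=1 u=1 y=1 p=1 r=0 x=0 z=1 n1=0
t6.Δ6 q=1 v=0 clk=1 u=1 y=1 p=0 r=0 x=0 z=1 n1=0
t6.Δ7 q=1 v=0 clk=1 u=1 y=0 p=0 r=0 x=0 z=1 n1=0
t7.Δ0 q=1 v=0 clk=1 u=1 y=0 p=0 r=0 x=0 z=1 n1=0
t7.Δ1 q=1 v=0 clk=0 u=1 y=0 p=0 r=0 x=0 z=1 n1=0
t8.Δ0 q=1 v=0 clk=0 u=1 y=0 p=0 r=0 x=0 z=1 n1=0
t8.Δ1 q=1 v=0 clk=1 u=1 y=0 p=0 r=0 x=0 z=1 n1=0
t8.Δ2 q=1 v=1 clk=1 u=1 y=0 p=0 r=0 x=1 z=1 n1=0
t8.Δ3 q=1 v=1 clk=1 u=1 y=0 p=1 r=0 x=1 z=0 n1=0
t8.Δ4 q=1 v=1 clk=1 u=1 y=1 p=1 r=0 x=1 z=0 n1=1
t8.Δ5 q=1 v=1 clk=1 u=1 y=1 p=1 r=1 x=1 z=0 n1=1
t8.Δ6 q=1 v=1 clk=1 u=1 y=1 p=0 r=1 x=1 z=0 n1=1
t8.Δ7 q=1 v=1 clk=1 u=1 y=0 p=0 r=1 x=1 z=0 n1=1
t9.Δ0 q=1 v=1 clk=1 u=1 y=0 p=0 r=1 x=1 z=0 n1=1
t9.Δ1 q=1 v=1 clk=0 u=1 y=0 p=0 r=1 x=1 z=0 n1=1
t10.Δ0 q=1 v=1 clk=0 u=1 y=0 p=0 r=1 x=1 z=0 n1=1
t10.Δ1 q=1 v=1 clk=1 u=1 y=0 p=0 r=1 x=1 z=0 n1=1
t10.Δ2 q=0 v=1 clk=1 u=1 y=0 p=0 r=1 x=0 z=0 n1=1
t10.Δ3 q=0 v=1 clk=1 u=1 y=0 p=1 r=1 x=0 z=0 n1=1
t10.Δ4 q=0 v=1 clk=1 u=1 y=1 p=1 r=1 x=0 z=0 n1=1
t11.Δ0 q=0 v=1 clk=1 u=1 y=1 p=1 r=1 x=0 z=0 n1=1
t11.Δ1 q=0 v=1 clk=0 u=1 y=1 p=1 r=1 x=0 z=0 n1=1
t12.Δ0 q=0 v=1 clk=0 u=1 y=1 p=1 r=1 x=0 z=0 n1=1
t12.Δ1 q=0 v=1 clk=1 u=1 y=1 p=1 r=1 x=0 z=0 n1=1
t12.Δ2 q=1 v=0 clk=1 u=1 y=1 p=1 r=1 x=0 z=0 n1=1
t12.Δ3 q=1 v=0 clk=1 u=1 y=1 p=1 r=1 x=0 z=1 n1=1
t12.Δ4 q=1 v=0 clk=1 u=1 y=1 p=1 r=1 x=0 z=1 n1=0
t12.Δ5 q=1 v=0 clk=1 u=1 y=1 p=1 r=0 x=0 z=1 n1=0
t12.Δ6 q=1 v=0 clk=1 u=1 y=1 p=0 r=0 x=0 z=1 n1=0
t12.Δ7 q=1 v=0 clk=1 u=1 y=0 p=0 r=0 x=0 z=1 n1=0
t13.Δ0 q=1 v=0 clk=1 u=1 y=0 p=0 r=0 x=0 z=1 n1=0
t13.Δ1 q=1 v=0 clk=0 u=1 y=0 p=0 r=0 x=0 z=1 n1=0
t14.Δ0 q=1 v=0 clk=0 u=1 y=0 p=0 r=0 x=0 z=1 n1=0
t14.Δ1 q=1 v=0 clk=1 u=1 y=0 p=0 r=0 x=0 z=1 n1=0
t14.Δ2 q=1 v=1 clk=1 u=1 y=0 p=0 r=0 x=1 z=1 n1=0
t14.Δ3 q=1 v=1 clk=1 u=1 y=0 p=1 r=0 x=1 z=0 n1=0
t14.Δ4 q=1 v=1 clk=1 u=1 y=1 p=1 r=0 x=1 z=0 n1=1
t14.Δ5 q=1 v=1 clk=1 u=1 y=1 p=1 r=1 x=1 z=0 n1=1
t14.Δ6 q=1 v=1 clk=1 u=1 y=1 p=0 r=1 x=1 z=0 n1=1
t14.Δ7 q=1 v=1 clk=1 u=1 y=0 p=0 r=1 x=1 z=0 n1=1
t15.Δ0 q=1 v=1 clk=1 u=1 y=0 p=0 r=1 x=1 z=0 n1=1
t15.Δ1 q=1 v=1 clk=0 u=1 y=0 p=0 r=1 x=1 z=0 n1=1
t16.Δ0 q=1 v=1 clk=0 u=1 y=0 p=0 r=1 x=1 z=0 n1=1
t16.Δ1 q=1 v=1 clk=1 u=1 y=0 p=0 r=1 x=1 z=0 n1=1
t16.Δ2 q=0 v=1 clk=1 u=1 y=0 p=0 r=1 x=0 z=0 n1=1
t16.Δ3 q=0 v=1 clk=1 u=1 y=0 p=1 r=1 x=0 z=0 n1=1
t16.Δ4 q=0 v=1 clk=1 u=1 y=1 p=1 r=1 x=0 z=0 n1=1
t17.Δ0 q=0 v=1 clk=1 u=1 y=1 p=1 r=1 x=0 z=0 n1=1
t17.Δ1 q=0 v=1 clk=0 u=1 y=1 p=1 r=1 x=0 z=0 n1=1

4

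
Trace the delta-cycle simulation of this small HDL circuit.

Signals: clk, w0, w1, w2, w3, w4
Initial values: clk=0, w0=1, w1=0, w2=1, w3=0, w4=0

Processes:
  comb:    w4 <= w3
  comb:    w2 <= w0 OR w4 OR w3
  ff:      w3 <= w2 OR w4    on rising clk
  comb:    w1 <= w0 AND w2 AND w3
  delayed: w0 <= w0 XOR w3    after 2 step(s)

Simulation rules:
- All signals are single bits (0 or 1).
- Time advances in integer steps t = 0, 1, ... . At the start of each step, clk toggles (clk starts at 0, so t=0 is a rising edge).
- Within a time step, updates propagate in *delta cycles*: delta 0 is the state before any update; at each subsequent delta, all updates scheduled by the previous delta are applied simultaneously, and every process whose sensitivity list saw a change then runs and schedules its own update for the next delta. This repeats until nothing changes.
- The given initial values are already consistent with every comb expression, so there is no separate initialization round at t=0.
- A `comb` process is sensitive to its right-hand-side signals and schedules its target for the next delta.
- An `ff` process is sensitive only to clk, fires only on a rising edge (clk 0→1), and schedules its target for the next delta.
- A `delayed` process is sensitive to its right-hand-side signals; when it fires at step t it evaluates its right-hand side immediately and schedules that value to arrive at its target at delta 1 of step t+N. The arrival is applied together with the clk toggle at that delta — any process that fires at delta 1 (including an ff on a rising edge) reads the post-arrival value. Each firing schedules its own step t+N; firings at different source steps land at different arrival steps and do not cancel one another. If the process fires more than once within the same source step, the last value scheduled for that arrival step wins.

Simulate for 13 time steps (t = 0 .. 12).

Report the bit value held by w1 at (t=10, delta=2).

t0.Δ0 w2=1 clk=0 w1=0 w3=0 w0=1 w4=0
t0.Δ1 w2=1 clk=1 w1=0 w3=0 w0=1 w4=0
t0.Δ2 w2=1 clk=1 w1=0 w3=1 w0=1 w4=0
t0.Δ3 w2=1 clk=1 w1=1 w3=1 w0=1 w4=1
t1.Δ0 w2=1 clk=1 w1=1 w3=1 w0=1 w4=1
t1.Δ1 w2=1 clk=0 w1=1 w3=1 w0=1 w4=1
t2.Δ0 w2=1 clk=0 w1=1 w3=1 w0=1 w4=1
t2.Δ1 w2=1 clk=1 w1=1 w3=1 w0=0 w4=1
t2.Δ2 w2=1 clk=1 w1=0 w3=1 w0=0 w4=1
t3.Δ0 w2=1 clk=1 w1=0 w3=1 w0=0 w4=1
t3.Δ1 w2=1 clk=0 w1=0 w3=1 w0=0 w4=1
t4.Δ0 w2=1 clk=0 w1=0 w3=1 w0=0 w4=1
t4.Δ1 w2=1 clk=1 w1=0 w3=1 w0=1 w4=1
t4.Δ2 w2=1 clk=1 w1=1 w3=1 w0=1 w4=1
t5.Δ0 w2=1 clk=1 w1=1 w3=1 w0=1 w4=1
t5.Δ1 w2=1 clk=0 w1=1 w3=1 w0=1 w4=1
t6.Δ0 w2=1 clk=0 w1=1 w3=1 w0=1 w4=1
t6.Δ1 w2=1 clk=1 w1=1 w3=1 w0=0 w4=1
t6.Δ2 w2=1 clk=1 w1=0 w3=1 w0=0 w4=1
t7.Δ0 w2=1 clk=1 w1=0 w3=1 w0=0 w4=1
t7.Δ1 w2=1 clk=0 w1=0 w3=1 w0=0 w4=1
t8.Δ0 w2=1 clk=0 w1=0 w3=1 w0=0 w4=1
t8.Δ1 w2=1 clk=1 w1=0 w3=1 w0=1 w4=1
t8.Δ2 w2=1 clk=1 w1=1 w3=1 w0=1 w4=1
t9.Δ0 w2=1 clk=1 w1=1 w3=1 w0=1 w4=1
t9.Δ1 w2=1 clk=0 w1=1 w3=1 w0=1 w4=1
t10.Δ0 w2=1 clk=0 w1=1 w3=1 w0=1 w4=1
t10.Δ1 w2=1 clk=1 w1=1 w3=1 w0=0 w4=1
t10.Δ2 w2=1 clk=1 w1=0 w3=1 w0=0 w4=1
t11.Δ0 w2=1 clk=1 w1=0 w3=1 w0=0 w4=1
t11.Δ1 w2=1 clk=0 w1=0 w3=1 w0=0 w4=1
t12.Δ0 w2=1 clk=0 w1=0 w3=1 w0=0 w4=1
t12.Δ1 w2=1 clk=1 w1=0 w3=1 w0=1 w4=1
t12.Δ2 w2=1 clk=1 w1=1 w3=1 w0=1 w4=1

0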